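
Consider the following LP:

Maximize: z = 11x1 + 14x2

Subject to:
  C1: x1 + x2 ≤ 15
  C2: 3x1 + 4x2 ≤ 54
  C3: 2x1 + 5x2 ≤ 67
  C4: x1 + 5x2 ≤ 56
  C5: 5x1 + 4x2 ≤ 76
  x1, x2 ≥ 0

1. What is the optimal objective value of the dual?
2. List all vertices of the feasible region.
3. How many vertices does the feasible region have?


1. 192
2. (0, 0), (15, 0), (6, 9), (4.182, 10.36), (0, 11.2)
3. 5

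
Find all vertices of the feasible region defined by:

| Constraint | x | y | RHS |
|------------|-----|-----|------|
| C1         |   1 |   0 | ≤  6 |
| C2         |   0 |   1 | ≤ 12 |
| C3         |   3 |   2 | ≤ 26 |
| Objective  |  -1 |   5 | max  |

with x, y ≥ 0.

(0, 0), (6, 0), (6, 4), (0.6667, 12), (0, 12)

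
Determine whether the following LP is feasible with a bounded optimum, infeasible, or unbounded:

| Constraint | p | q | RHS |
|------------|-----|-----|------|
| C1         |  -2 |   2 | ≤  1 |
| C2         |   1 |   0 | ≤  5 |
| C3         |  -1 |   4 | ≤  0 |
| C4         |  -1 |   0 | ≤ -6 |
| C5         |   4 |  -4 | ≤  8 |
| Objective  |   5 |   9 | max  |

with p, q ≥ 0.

Infeasible (no feasible solution exists)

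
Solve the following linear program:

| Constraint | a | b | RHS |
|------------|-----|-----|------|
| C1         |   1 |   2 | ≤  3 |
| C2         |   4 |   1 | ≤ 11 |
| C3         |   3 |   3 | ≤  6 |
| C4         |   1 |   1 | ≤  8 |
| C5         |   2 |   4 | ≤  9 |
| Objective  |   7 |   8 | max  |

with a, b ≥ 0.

Evaluate the objective at each vertex of the feasible region:
  z(0, 0) = 0
  z(2, 0) = 14
  z(1, 1) = 15  ←
  z(0, 1.5) = 12
The maximum is at a = 1, b = 1.

a = 1, b = 1, z = 15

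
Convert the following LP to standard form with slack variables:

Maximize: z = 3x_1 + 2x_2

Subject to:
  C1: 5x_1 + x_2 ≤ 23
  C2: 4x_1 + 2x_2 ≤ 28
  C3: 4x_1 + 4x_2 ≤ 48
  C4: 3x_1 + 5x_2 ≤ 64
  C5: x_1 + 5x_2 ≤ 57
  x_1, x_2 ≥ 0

max z = 3x_1 + 2x_2

s.t.
  5x_1 + x_2 + s1 = 23
  4x_1 + 2x_2 + s2 = 28
  4x_1 + 4x_2 + s3 = 48
  3x_1 + 5x_2 + s4 = 64
  x_1 + 5x_2 + s5 = 57
  x_1, x_2, s1, s2, s3, s4, s5 ≥ 0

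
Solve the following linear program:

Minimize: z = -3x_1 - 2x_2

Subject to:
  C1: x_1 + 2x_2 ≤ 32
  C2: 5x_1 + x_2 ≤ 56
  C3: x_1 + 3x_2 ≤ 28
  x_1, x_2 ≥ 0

Evaluate the objective at each vertex of the feasible region:
  z(0, 0) = 0
  z(11.2, 0) = -33.6
  z(10, 6) = -42  ←
  z(0, 9.333) = -18.67
The minimum is at x_1 = 10, x_2 = 6.

x_1 = 10, x_2 = 6, z = -42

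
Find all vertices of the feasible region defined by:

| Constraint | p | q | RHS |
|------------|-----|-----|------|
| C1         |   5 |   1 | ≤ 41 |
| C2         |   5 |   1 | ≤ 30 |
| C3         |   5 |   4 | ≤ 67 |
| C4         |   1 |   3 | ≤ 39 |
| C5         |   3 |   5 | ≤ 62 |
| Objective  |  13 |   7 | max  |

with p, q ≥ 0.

(0, 0), (6, 0), (4, 10), (0, 12.4)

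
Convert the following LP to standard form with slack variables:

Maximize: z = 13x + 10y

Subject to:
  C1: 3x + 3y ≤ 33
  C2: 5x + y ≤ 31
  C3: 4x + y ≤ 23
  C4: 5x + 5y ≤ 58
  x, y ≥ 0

max z = 13x + 10y

s.t.
  3x + 3y + s1 = 33
  5x + y + s2 = 31
  4x + y + s3 = 23
  5x + 5y + s4 = 58
  x, y, s1, s2, s3, s4 ≥ 0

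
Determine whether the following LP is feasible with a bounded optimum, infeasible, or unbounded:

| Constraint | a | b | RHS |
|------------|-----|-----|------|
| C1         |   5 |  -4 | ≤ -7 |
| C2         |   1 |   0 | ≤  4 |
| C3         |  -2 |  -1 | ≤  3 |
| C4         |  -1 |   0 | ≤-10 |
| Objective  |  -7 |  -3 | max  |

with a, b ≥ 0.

Infeasible (no feasible solution exists)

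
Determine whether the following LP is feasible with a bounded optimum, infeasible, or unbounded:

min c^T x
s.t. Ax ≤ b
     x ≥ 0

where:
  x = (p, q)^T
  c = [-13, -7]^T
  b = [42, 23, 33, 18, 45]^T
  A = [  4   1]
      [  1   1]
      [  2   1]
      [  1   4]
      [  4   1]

Feasible with a bounded optimal solution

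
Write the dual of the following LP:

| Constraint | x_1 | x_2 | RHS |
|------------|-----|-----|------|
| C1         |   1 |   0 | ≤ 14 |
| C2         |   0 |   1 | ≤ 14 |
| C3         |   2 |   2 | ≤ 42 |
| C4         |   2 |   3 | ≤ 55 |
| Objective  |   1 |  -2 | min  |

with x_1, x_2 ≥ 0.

Primal min cᵀx s.t. Ax ≤ b, x ≥ 0  →  Dual max −bᵀy s.t. Aᵀy ≥ −c, y ≥ 0.

Maximize: z = -14y1 - 14y2 - 42y3 - 55y4

Subject to:
  y1 + 2y3 + 2y4 ≥ -1
  y2 + 2y3 + 3y4 ≥ 2
  y1, y2, y3, y4 ≥ 0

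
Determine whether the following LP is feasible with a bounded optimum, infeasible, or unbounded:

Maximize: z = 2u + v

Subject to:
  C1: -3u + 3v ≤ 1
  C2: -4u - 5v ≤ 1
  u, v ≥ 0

Unbounded (objective can increase without bound)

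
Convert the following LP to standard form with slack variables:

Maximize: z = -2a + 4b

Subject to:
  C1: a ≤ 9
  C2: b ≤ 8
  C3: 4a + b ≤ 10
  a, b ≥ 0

max z = -2a + 4b

s.t.
  a + s1 = 9
  b + s2 = 8
  4a + b + s3 = 10
  a, b, s1, s2, s3 ≥ 0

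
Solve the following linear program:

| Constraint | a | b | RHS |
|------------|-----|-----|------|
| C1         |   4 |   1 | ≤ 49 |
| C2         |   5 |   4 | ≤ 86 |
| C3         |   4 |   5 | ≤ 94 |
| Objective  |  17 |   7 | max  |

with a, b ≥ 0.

Evaluate the objective at each vertex of the feasible region:
  z(0, 0) = 0
  z(12.25, 0) = 208.2
  z(10, 9) = 233  ←
  z(6, 14) = 200
  z(0, 18.8) = 131.6
The maximum is at a = 10, b = 9.

a = 10, b = 9, z = 233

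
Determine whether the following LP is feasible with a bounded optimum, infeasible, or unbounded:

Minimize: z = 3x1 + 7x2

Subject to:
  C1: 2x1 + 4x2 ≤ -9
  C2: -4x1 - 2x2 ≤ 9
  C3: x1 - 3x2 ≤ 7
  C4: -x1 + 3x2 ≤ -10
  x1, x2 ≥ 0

Infeasible (no feasible solution exists)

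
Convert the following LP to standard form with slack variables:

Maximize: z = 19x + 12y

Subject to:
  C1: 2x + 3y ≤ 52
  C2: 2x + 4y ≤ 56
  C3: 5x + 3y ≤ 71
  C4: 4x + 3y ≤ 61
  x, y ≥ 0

max z = 19x + 12y

s.t.
  2x + 3y + s1 = 52
  2x + 4y + s2 = 56
  5x + 3y + s3 = 71
  4x + 3y + s4 = 61
  x, y, s1, s2, s3, s4 ≥ 0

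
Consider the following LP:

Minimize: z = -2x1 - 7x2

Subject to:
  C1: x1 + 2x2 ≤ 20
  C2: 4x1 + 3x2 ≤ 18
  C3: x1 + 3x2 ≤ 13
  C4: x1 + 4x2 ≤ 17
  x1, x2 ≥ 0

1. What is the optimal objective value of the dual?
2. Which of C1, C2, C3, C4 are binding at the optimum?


1. -30
2. C3, C4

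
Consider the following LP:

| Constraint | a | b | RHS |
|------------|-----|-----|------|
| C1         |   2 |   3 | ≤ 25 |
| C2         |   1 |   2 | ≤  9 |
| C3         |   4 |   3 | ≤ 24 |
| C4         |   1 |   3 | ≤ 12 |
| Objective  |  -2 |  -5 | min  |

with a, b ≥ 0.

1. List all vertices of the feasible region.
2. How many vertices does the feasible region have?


1. (0, 0), (6, 0), (4.2, 2.4), (3, 3), (0, 4)
2. 5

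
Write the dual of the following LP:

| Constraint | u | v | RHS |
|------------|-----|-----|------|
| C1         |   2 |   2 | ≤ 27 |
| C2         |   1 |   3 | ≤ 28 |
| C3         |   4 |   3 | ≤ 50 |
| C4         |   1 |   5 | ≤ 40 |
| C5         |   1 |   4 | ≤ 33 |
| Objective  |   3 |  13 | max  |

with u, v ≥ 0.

Primal max cᵀx s.t. Ax ≤ b, x ≥ 0  →  Dual min bᵀy s.t. Aᵀy ≥ c, y ≥ 0.

Minimize: z = 27y1 + 28y2 + 50y3 + 40y4 + 33y5

Subject to:
  2y1 + y2 + 4y3 + y4 + y5 ≥ 3
  2y1 + 3y2 + 3y3 + 5y4 + 4y5 ≥ 13
  y1, y2, y3, y4, y5 ≥ 0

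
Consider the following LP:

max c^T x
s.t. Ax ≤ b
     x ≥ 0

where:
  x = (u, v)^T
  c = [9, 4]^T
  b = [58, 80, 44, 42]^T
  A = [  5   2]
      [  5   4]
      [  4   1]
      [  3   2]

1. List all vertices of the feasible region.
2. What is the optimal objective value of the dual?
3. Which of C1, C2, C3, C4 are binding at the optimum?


1. (0, 0), (11, 0), (10, 4), (8, 9), (4, 15), (0, 20)
2. 108
3. C1, C4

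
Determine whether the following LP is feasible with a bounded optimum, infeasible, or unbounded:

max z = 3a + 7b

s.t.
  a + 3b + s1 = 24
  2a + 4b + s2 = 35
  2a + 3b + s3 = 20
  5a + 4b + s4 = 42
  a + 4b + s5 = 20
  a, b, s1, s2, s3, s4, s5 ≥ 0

Feasible with a bounded optimal solution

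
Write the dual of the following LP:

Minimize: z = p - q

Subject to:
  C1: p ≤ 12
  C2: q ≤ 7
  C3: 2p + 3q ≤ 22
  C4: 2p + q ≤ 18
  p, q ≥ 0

Primal min cᵀx s.t. Ax ≤ b, x ≥ 0  →  Dual max −bᵀy s.t. Aᵀy ≥ −c, y ≥ 0.

Maximize: z = -12y1 - 7y2 - 22y3 - 18y4

Subject to:
  y1 + 2y3 + 2y4 ≥ -1
  y2 + 3y3 + y4 ≥ 1
  y1, y2, y3, y4 ≥ 0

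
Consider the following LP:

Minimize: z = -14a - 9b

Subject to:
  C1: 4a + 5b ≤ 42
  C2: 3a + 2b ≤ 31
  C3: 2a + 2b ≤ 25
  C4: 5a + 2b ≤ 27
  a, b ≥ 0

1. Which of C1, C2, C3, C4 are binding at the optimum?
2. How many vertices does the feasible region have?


1. C1, C4
2. 4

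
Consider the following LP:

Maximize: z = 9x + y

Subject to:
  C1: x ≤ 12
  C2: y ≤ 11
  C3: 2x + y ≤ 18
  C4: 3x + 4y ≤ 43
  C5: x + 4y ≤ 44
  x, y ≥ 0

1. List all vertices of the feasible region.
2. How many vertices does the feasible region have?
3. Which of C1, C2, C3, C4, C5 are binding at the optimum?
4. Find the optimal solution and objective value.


1. (0, 0), (9, 0), (5.8, 6.4), (0, 10.75)
2. 4
3. C3
4. x = 9, y = 0, z = 81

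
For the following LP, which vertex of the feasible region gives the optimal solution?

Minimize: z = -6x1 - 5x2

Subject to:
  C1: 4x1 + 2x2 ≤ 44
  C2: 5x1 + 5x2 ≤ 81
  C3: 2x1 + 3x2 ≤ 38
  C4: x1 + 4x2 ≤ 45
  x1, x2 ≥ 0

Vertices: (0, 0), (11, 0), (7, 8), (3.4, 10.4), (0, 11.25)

Evaluate the objective at each vertex of the feasible region:
  z(0, 0) = 0
  z(11, 0) = -66
  z(7, 8) = -82  ←
  z(3.4, 10.4) = -72.4
  z(0, 11.25) = -56.25
The minimum is at x1 = 7, x2 = 8.

(7, 8)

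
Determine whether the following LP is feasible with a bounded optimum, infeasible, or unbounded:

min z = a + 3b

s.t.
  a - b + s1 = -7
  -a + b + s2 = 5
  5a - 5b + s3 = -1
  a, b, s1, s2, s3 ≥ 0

Infeasible (no feasible solution exists)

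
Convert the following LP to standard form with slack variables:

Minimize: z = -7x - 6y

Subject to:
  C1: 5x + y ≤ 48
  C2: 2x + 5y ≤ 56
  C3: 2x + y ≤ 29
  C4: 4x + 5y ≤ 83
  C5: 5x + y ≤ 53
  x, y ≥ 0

min z = -7x - 6y

s.t.
  5x + y + s1 = 48
  2x + 5y + s2 = 56
  2x + y + s3 = 29
  4x + 5y + s4 = 83
  5x + y + s5 = 53
  x, y, s1, s2, s3, s4, s5 ≥ 0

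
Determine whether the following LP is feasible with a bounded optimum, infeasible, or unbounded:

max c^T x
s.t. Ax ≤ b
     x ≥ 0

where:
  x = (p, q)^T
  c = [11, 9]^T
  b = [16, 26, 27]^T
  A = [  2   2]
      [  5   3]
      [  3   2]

Feasible with a bounded optimal solution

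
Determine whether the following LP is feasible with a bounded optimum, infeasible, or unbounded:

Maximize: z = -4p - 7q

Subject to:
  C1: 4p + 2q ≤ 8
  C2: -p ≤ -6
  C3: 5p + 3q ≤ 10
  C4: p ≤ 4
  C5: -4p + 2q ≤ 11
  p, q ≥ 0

Infeasible (no feasible solution exists)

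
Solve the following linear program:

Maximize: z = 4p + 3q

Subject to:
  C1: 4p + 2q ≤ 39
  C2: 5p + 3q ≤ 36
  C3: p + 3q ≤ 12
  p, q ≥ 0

Evaluate the objective at each vertex of the feasible region:
  z(0, 0) = 0
  z(7.2, 0) = 28.8
  z(6, 2) = 30  ←
  z(0, 4) = 12
The maximum is at p = 6, q = 2.

p = 6, q = 2, z = 30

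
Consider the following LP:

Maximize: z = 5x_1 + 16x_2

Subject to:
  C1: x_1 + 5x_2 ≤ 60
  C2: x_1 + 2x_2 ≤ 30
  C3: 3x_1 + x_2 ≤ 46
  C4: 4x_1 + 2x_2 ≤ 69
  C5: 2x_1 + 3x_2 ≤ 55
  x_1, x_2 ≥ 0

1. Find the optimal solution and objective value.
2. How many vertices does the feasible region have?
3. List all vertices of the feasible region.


1. x_1 = 10, x_2 = 10, z = 210
2. 5
3. (0, 0), (15.33, 0), (12.4, 8.8), (10, 10), (0, 12)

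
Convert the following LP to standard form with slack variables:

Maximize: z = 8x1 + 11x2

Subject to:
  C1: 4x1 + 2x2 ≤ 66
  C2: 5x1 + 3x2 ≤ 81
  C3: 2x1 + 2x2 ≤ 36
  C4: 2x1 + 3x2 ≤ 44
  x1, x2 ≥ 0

max z = 8x1 + 11x2

s.t.
  4x1 + 2x2 + s1 = 66
  5x1 + 3x2 + s2 = 81
  2x1 + 2x2 + s3 = 36
  2x1 + 3x2 + s4 = 44
  x1, x2, s1, s2, s3, s4 ≥ 0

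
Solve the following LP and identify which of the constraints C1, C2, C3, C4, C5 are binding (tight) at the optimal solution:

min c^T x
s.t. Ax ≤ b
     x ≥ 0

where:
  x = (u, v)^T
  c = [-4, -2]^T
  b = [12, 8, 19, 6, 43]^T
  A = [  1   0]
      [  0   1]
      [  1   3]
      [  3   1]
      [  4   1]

At u = 0, v = 6, compute slack b - a·x for each constraint:
  C1: 12 − 0 = 12  (slack)
  C2: 8 − 6 = 2  (slack)
  C3: 19 − 18 = 1  (slack)
  C4: 6 − 6 = 0  (binding)
  C5: 43 − 6 = 37  (slack)

Optimal: u = 0, v = 6
Binding: C4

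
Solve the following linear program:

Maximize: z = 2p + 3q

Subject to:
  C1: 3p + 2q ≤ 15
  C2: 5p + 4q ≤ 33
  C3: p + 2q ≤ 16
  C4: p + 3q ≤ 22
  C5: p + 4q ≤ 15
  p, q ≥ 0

Evaluate the objective at each vertex of the feasible region:
  z(0, 0) = 0
  z(5, 0) = 10
  z(3, 3) = 15  ←
  z(0, 3.75) = 11.25
The maximum is at p = 3, q = 3.

p = 3, q = 3, z = 15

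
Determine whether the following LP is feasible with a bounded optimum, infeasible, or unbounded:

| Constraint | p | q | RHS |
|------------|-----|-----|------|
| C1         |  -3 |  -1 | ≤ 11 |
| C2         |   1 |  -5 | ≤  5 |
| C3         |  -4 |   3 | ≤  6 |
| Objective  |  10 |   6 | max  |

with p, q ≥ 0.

Unbounded (objective can increase without bound)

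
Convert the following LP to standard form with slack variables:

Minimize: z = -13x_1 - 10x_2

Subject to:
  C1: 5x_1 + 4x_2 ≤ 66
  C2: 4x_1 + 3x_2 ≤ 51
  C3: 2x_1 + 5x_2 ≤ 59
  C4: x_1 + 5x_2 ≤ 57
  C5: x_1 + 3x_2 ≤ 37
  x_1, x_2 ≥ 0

min z = -13x_1 - 10x_2

s.t.
  5x_1 + 4x_2 + s1 = 66
  4x_1 + 3x_2 + s2 = 51
  2x_1 + 5x_2 + s3 = 59
  x_1 + 5x_2 + s4 = 57
  x_1 + 3x_2 + s5 = 37
  x_1, x_2, s1, s2, s3, s4, s5 ≥ 0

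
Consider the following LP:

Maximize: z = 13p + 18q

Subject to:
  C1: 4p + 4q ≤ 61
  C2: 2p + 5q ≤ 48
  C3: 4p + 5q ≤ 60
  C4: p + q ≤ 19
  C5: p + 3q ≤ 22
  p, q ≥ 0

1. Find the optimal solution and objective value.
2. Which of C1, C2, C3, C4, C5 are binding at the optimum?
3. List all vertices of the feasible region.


1. p = 10, q = 4, z = 202
2. C3, C5
3. (0, 0), (15, 0), (10, 4), (0, 7.333)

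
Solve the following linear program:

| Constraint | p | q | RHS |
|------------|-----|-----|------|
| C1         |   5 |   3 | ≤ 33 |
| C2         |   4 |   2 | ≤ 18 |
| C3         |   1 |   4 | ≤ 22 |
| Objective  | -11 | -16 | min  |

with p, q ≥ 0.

Evaluate the objective at each vertex of the feasible region:
  z(0, 0) = 0
  z(4.5, 0) = -49.5
  z(2, 5) = -102  ←
  z(0, 5.5) = -88
The minimum is at p = 2, q = 5.

p = 2, q = 5, z = -102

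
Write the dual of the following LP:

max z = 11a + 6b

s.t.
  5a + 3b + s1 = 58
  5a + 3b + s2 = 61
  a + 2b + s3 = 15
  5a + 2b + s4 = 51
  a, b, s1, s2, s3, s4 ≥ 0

Primal max cᵀx s.t. Ax ≤ b, x ≥ 0  →  Dual min bᵀy s.t. Aᵀy ≥ c, y ≥ 0.

Minimize: z = 58y1 + 61y2 + 15y3 + 51y4

Subject to:
  5y1 + 5y2 + y3 + 5y4 ≥ 11
  3y1 + 3y2 + 2y3 + 2y4 ≥ 6
  y1, y2, y3, y4 ≥ 0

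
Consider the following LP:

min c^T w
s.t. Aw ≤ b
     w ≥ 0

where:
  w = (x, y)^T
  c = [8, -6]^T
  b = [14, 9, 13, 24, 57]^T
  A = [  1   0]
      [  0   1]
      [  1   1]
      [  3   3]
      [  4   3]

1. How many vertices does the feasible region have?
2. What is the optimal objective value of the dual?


1. 3
2. -48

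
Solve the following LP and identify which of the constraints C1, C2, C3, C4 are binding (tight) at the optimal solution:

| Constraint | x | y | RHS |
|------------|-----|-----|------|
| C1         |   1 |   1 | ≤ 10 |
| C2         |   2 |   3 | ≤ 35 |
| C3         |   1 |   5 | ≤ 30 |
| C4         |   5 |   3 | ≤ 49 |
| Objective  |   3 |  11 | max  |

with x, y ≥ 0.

At x = 5, y = 5, compute slack b - a·x for each constraint:
  C1: 10 − 10 = 0  (binding)
  C2: 35 − 25 = 10  (slack)
  C3: 30 − 30 = 0  (binding)
  C4: 49 − 40 = 9  (slack)

Optimal: x = 5, y = 5
Binding: C1, C3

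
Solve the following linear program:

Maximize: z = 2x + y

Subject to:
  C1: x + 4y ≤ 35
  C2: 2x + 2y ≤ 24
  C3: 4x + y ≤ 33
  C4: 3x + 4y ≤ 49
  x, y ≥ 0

Evaluate the objective at each vertex of the feasible region:
  z(0, 0) = 0
  z(8.25, 0) = 16.5
  z(7, 5) = 19  ←
  z(4.333, 7.667) = 16.33
  z(0, 8.75) = 8.75
The maximum is at x = 7, y = 5.

x = 7, y = 5, z = 19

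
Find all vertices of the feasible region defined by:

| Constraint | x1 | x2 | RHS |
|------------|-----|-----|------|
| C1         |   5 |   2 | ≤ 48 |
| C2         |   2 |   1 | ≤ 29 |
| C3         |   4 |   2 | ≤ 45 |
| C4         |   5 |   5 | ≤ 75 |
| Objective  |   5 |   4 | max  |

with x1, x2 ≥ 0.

(0, 0), (9.6, 0), (6, 9), (0, 15)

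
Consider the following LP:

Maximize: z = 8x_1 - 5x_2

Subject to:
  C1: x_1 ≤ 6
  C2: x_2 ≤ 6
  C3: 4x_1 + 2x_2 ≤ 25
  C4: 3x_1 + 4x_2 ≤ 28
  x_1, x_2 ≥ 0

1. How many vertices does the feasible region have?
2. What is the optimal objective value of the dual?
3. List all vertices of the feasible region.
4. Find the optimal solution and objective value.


1. 6
2. 48
3. (0, 0), (6, 0), (6, 0.5), (4.4, 3.7), (1.333, 6), (0, 6)
4. x_1 = 6, x_2 = 0, z = 48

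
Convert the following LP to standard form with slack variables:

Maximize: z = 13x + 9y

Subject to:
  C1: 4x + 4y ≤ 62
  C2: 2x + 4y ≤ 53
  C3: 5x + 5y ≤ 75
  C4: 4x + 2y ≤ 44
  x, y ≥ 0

max z = 13x + 9y

s.t.
  4x + 4y + s1 = 62
  2x + 4y + s2 = 53
  5x + 5y + s3 = 75
  4x + 2y + s4 = 44
  x, y, s1, s2, s3, s4 ≥ 0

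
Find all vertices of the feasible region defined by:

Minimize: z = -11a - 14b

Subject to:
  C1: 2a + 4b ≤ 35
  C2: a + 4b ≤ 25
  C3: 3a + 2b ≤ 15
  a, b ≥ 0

(0, 0), (5, 0), (1, 6), (0, 6.25)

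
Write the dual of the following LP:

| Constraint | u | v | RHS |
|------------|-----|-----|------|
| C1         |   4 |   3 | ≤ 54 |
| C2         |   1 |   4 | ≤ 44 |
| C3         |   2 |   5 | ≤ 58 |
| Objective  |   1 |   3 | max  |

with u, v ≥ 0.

Primal max cᵀx s.t. Ax ≤ b, x ≥ 0  →  Dual min bᵀy s.t. Aᵀy ≥ c, y ≥ 0.

Minimize: z = 54y1 + 44y2 + 58y3

Subject to:
  4y1 + y2 + 2y3 ≥ 1
  3y1 + 4y2 + 5y3 ≥ 3
  y1, y2, y3 ≥ 0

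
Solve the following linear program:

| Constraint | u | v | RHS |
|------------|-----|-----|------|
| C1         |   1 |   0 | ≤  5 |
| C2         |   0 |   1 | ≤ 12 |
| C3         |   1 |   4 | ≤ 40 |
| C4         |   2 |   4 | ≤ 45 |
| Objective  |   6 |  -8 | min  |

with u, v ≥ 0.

Evaluate the objective at each vertex of the feasible region:
  z(0, 0) = 0
  z(5, 0) = 30
  z(5, 8.75) = -40
  z(0, 10) = -80  ←
The minimum is at u = 0, v = 10.

u = 0, v = 10, z = -80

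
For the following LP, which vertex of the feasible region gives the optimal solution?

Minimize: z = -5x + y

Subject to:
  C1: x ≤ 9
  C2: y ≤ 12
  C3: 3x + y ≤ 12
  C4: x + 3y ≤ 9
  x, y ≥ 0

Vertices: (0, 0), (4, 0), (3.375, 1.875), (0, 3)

Evaluate the objective at each vertex of the feasible region:
  z(0, 0) = 0
  z(4, 0) = -20  ←
  z(3.375, 1.875) = -15
  z(0, 3) = 3
The minimum is at x = 4, y = 0.

(4, 0)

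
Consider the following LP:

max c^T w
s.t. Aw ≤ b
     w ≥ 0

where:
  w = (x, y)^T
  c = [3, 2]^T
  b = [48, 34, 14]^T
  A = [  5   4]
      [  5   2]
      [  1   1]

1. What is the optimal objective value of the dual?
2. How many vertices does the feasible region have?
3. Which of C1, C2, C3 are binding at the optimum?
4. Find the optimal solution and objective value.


1. 26
2. 4
3. C1, C2
4. x = 4, y = 7, z = 26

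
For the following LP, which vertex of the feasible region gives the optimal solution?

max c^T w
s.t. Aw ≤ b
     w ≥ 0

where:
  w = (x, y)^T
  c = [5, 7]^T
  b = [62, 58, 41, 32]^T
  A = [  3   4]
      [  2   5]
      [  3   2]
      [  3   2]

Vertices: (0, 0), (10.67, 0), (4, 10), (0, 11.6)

Evaluate the objective at each vertex of the feasible region:
  z(0, 0) = 0
  z(10.67, 0) = 53.33
  z(4, 10) = 90  ←
  z(0, 11.6) = 81.2
The maximum is at x = 4, y = 10.

(4, 10)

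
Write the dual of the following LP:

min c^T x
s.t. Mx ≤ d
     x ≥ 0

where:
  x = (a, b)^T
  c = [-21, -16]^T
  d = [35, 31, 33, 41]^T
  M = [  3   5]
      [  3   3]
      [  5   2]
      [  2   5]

Primal min cᵀx s.t. Ax ≤ b, x ≥ 0  →  Dual max −bᵀy s.t. Aᵀy ≥ −c, y ≥ 0.

Maximize: z = -35y1 - 31y2 - 33y3 - 41y4

Subject to:
  3y1 + 3y2 + 5y3 + 2y4 ≥ 21
  5y1 + 3y2 + 2y3 + 5y4 ≥ 16
  y1, y2, y3, y4 ≥ 0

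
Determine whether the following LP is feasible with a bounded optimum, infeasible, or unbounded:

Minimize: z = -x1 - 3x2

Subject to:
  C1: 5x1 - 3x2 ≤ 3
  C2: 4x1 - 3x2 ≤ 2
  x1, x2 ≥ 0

Unbounded (objective can decrease without bound)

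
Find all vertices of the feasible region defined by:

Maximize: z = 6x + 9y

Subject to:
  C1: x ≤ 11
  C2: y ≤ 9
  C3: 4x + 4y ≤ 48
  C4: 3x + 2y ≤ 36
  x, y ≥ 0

(0, 0), (11, 0), (11, 1), (3, 9), (0, 9)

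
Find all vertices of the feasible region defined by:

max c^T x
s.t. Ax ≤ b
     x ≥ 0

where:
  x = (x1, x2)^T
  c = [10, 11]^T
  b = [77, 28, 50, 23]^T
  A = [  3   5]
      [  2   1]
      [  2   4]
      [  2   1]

(0, 0), (11.5, 0), (7, 9), (0, 12.5)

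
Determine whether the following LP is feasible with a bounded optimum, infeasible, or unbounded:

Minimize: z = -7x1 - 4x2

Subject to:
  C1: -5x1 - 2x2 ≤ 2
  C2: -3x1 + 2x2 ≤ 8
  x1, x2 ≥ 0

Unbounded (objective can decrease without bound)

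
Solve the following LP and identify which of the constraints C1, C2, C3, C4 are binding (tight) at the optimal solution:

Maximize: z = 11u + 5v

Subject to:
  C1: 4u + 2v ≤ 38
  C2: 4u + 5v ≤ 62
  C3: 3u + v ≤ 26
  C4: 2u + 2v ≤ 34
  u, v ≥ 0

At u = 7, v = 5, compute slack b - a·x for each constraint:
  C1: 38 − 38 = 0  (binding)
  C2: 62 − 53 = 9  (slack)
  C3: 26 − 26 = 0  (binding)
  C4: 34 − 24 = 10  (slack)

Optimal: u = 7, v = 5
Binding: C1, C3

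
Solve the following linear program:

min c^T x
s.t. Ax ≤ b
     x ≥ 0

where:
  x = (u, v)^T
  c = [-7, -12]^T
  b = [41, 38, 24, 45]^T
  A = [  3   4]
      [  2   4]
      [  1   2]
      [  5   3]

Evaluate the objective at each vertex of the feasible region:
  z(0, 0) = 0
  z(9, 0) = -63
  z(5.182, 6.364) = -112.6
  z(3, 8) = -117  ←
  z(0, 9.5) = -114
The minimum is at u = 3, v = 8.

u = 3, v = 8, z = -117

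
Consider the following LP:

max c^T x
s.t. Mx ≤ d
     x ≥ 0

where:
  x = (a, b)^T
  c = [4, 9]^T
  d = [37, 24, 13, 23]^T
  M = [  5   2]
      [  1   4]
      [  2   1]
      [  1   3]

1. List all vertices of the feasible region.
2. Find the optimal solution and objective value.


1. (0, 0), (6.5, 0), (4, 5), (0, 6)
2. a = 4, b = 5, z = 61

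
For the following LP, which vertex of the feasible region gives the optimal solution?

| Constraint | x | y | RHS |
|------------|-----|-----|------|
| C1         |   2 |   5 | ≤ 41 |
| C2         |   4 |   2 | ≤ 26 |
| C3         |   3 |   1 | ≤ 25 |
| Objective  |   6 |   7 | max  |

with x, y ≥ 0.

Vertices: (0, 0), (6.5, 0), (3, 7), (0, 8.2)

Evaluate the objective at each vertex of the feasible region:
  z(0, 0) = 0
  z(6.5, 0) = 39
  z(3, 7) = 67  ←
  z(0, 8.2) = 57.4
The maximum is at x = 3, y = 7.

(3, 7)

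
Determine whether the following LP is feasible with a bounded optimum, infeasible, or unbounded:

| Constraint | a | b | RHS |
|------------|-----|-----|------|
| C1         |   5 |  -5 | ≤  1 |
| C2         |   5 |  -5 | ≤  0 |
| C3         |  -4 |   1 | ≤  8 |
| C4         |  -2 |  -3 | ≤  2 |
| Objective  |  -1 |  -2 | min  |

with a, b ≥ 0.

Unbounded (objective can decrease without bound)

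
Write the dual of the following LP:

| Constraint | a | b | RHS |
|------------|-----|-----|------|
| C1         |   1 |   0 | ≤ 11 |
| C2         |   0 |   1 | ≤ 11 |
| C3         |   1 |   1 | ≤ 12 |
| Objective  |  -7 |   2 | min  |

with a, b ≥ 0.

Primal min cᵀx s.t. Ax ≤ b, x ≥ 0  →  Dual max −bᵀy s.t. Aᵀy ≥ −c, y ≥ 0.

Maximize: z = -11y1 - 11y2 - 12y3

Subject to:
  y1 + y3 ≥ 7
  y2 + y3 ≥ -2
  y1, y2, y3 ≥ 0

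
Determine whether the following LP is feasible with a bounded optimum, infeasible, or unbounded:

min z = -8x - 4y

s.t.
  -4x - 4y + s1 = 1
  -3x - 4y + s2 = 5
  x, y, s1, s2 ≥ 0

Unbounded (objective can decrease without bound)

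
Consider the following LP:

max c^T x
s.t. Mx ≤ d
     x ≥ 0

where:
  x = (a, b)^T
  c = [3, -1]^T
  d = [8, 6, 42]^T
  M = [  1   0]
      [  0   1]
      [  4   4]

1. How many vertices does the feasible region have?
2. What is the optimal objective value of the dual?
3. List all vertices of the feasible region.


1. 5
2. 24
3. (0, 0), (8, 0), (8, 2.5), (4.5, 6), (0, 6)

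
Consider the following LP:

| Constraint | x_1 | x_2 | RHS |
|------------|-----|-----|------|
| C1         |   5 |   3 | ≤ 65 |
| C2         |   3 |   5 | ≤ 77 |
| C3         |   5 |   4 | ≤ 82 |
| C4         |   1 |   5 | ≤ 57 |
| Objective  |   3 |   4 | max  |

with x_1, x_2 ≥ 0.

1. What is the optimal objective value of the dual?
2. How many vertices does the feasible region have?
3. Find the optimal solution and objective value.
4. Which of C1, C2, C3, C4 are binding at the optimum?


1. 61
2. 4
3. x_1 = 7, x_2 = 10, z = 61
4. C1, C4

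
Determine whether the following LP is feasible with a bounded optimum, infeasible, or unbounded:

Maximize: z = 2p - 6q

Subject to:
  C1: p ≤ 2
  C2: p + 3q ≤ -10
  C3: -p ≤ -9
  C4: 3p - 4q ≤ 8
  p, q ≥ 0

Infeasible (no feasible solution exists)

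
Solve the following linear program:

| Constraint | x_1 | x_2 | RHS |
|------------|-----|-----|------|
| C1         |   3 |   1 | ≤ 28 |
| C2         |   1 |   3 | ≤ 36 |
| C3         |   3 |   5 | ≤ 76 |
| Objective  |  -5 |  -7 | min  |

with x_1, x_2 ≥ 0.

Evaluate the objective at each vertex of the feasible region:
  z(0, 0) = 0
  z(9.333, 0) = -46.67
  z(6, 10) = -100  ←
  z(0, 12) = -84
The minimum is at x_1 = 6, x_2 = 10.

x_1 = 6, x_2 = 10, z = -100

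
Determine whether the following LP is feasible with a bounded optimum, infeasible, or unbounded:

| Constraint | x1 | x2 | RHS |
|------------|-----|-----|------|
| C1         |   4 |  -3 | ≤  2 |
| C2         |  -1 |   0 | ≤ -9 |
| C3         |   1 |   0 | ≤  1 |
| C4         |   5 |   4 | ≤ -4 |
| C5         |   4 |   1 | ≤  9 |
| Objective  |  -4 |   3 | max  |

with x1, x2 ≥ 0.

Infeasible (no feasible solution exists)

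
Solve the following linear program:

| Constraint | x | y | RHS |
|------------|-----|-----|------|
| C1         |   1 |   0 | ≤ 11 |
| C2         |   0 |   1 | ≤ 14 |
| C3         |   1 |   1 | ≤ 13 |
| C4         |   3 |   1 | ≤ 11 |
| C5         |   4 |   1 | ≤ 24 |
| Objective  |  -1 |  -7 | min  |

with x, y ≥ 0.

Evaluate the objective at each vertex of the feasible region:
  z(0, 0) = 0
  z(3.667, 0) = -3.667
  z(0, 11) = -77  ←
The minimum is at x = 0, y = 11.

x = 0, y = 11, z = -77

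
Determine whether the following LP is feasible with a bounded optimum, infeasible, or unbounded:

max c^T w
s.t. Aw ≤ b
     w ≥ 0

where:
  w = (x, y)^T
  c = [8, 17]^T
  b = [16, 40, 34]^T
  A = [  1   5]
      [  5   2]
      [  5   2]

Feasible with a bounded optimal solution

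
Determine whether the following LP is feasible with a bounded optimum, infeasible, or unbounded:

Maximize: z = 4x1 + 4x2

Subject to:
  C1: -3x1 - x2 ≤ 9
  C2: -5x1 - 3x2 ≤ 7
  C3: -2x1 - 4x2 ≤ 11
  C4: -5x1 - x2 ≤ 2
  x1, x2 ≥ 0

Unbounded (objective can increase without bound)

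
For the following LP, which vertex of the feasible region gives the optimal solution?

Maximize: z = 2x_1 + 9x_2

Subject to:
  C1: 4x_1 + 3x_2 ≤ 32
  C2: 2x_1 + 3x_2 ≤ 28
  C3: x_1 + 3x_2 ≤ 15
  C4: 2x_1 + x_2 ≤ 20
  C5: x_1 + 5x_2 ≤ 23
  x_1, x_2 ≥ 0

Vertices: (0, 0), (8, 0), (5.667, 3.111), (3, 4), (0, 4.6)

Evaluate the objective at each vertex of the feasible region:
  z(0, 0) = 0
  z(8, 0) = 16
  z(5.667, 3.111) = 39.33
  z(3, 4) = 42  ←
  z(0, 4.6) = 41.4
The maximum is at x_1 = 3, x_2 = 4.

(3, 4)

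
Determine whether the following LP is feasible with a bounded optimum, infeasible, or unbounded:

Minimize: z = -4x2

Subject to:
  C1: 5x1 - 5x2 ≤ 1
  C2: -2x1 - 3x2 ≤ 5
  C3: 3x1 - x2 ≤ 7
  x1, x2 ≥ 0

Unbounded (objective can decrease without bound)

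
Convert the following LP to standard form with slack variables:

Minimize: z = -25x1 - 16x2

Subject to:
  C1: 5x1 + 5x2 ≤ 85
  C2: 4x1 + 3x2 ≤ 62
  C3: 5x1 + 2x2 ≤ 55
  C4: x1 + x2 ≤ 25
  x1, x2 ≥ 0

min z = -25x1 - 16x2

s.t.
  5x1 + 5x2 + s1 = 85
  4x1 + 3x2 + s2 = 62
  5x1 + 2x2 + s3 = 55
  x1 + x2 + s4 = 25
  x1, x2, s1, s2, s3, s4 ≥ 0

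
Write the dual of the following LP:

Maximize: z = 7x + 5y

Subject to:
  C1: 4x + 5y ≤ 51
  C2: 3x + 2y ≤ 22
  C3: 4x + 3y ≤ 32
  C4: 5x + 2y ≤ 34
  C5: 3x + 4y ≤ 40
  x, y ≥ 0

Primal max cᵀx s.t. Ax ≤ b, x ≥ 0  →  Dual min bᵀy s.t. Aᵀy ≥ c, y ≥ 0.

Minimize: z = 51y1 + 22y2 + 32y3 + 34y4 + 40y5

Subject to:
  4y1 + 3y2 + 4y3 + 5y4 + 3y5 ≥ 7
  5y1 + 2y2 + 3y3 + 2y4 + 4y5 ≥ 5
  y1, y2, y3, y4, y5 ≥ 0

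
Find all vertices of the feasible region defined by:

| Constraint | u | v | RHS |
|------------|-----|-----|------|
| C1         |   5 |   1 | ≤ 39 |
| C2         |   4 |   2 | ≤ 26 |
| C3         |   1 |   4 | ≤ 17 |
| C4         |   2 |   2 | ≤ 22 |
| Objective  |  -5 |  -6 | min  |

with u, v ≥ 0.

(0, 0), (6.5, 0), (5, 3), (0, 4.25)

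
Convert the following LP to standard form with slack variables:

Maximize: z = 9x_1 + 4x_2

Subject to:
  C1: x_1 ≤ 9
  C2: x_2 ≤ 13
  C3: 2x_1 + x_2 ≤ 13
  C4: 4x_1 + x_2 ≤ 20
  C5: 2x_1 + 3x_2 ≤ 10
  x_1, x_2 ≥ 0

max z = 9x_1 + 4x_2

s.t.
  x_1 + s1 = 9
  x_2 + s2 = 13
  2x_1 + x_2 + s3 = 13
  4x_1 + x_2 + s4 = 20
  2x_1 + 3x_2 + s5 = 10
  x_1, x_2, s1, s2, s3, s4, s5 ≥ 0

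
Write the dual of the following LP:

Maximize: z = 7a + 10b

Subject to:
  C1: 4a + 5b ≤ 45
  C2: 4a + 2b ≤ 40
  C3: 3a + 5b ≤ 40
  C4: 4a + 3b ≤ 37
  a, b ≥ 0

Primal max cᵀx s.t. Ax ≤ b, x ≥ 0  →  Dual min bᵀy s.t. Aᵀy ≥ c, y ≥ 0.

Minimize: z = 45y1 + 40y2 + 40y3 + 37y4

Subject to:
  4y1 + 4y2 + 3y3 + 4y4 ≥ 7
  5y1 + 2y2 + 5y3 + 3y4 ≥ 10
  y1, y2, y3, y4 ≥ 0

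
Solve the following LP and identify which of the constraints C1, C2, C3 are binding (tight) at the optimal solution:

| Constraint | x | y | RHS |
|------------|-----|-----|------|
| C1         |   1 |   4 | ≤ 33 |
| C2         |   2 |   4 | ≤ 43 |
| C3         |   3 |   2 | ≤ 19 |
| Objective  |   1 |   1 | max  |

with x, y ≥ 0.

At x = 1, y = 8, compute slack b - a·x for each constraint:
  C1: 33 − 33 = 0  (binding)
  C2: 43 − 34 = 9  (slack)
  C3: 19 − 19 = 0  (binding)

Optimal: x = 1, y = 8
Binding: C1, C3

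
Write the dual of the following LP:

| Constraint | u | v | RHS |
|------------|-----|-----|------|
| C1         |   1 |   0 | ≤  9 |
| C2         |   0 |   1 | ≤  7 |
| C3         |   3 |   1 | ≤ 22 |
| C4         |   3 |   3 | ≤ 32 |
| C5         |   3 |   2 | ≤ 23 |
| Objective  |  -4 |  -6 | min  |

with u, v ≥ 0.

Primal min cᵀx s.t. Ax ≤ b, x ≥ 0  →  Dual max −bᵀy s.t. Aᵀy ≥ −c, y ≥ 0.

Maximize: z = -9y1 - 7y2 - 22y3 - 32y4 - 23y5

Subject to:
  y1 + 3y3 + 3y4 + 3y5 ≥ 4
  y2 + y3 + 3y4 + 2y5 ≥ 6
  y1, y2, y3, y4, y5 ≥ 0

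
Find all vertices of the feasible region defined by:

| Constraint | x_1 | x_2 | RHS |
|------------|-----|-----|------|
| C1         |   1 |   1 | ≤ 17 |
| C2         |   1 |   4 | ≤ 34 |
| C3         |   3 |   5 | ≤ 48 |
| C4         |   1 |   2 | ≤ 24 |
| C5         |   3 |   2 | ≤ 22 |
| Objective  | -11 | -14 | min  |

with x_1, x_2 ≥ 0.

(0, 0), (7.333, 0), (2, 8), (0, 8.5)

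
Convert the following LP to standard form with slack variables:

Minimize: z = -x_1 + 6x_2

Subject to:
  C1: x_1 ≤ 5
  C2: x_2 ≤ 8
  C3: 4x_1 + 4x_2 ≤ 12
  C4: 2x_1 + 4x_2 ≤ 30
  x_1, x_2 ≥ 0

min z = -x_1 + 6x_2

s.t.
  x_1 + s1 = 5
  x_2 + s2 = 8
  4x_1 + 4x_2 + s3 = 12
  2x_1 + 4x_2 + s4 = 30
  x_1, x_2, s1, s2, s3, s4 ≥ 0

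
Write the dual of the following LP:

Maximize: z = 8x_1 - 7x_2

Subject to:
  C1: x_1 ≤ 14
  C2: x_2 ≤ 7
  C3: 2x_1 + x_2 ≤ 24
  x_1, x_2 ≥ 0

Primal max cᵀx s.t. Ax ≤ b, x ≥ 0  →  Dual min bᵀy s.t. Aᵀy ≥ c, y ≥ 0.

Minimize: z = 14y1 + 7y2 + 24y3

Subject to:
  y1 + 2y3 ≥ 8
  y2 + y3 ≥ -7
  y1, y2, y3 ≥ 0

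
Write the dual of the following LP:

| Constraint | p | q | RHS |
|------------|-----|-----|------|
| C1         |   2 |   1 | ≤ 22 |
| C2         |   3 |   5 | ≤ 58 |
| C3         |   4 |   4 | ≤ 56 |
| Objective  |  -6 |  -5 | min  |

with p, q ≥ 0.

Primal min cᵀx s.t. Ax ≤ b, x ≥ 0  →  Dual max −bᵀy s.t. Aᵀy ≥ −c, y ≥ 0.

Maximize: z = -22y1 - 58y2 - 56y3

Subject to:
  2y1 + 3y2 + 4y3 ≥ 6
  y1 + 5y2 + 4y3 ≥ 5
  y1, y2, y3 ≥ 0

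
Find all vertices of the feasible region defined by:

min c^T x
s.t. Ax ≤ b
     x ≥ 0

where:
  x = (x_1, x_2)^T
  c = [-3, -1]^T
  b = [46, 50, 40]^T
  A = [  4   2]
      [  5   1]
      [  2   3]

(0, 0), (10, 0), (9, 5), (7.25, 8.5), (0, 13.33)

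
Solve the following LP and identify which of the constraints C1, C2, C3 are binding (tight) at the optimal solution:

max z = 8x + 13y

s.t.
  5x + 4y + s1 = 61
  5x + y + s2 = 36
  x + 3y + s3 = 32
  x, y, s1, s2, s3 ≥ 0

At x = 5, y = 9, compute slack b - a·x for each constraint:
  C1: 61 − 61 = 0  (binding)
  C2: 36 − 34 = 2  (slack)
  C3: 32 − 32 = 0  (binding)

Optimal: x = 5, y = 9
Binding: C1, C3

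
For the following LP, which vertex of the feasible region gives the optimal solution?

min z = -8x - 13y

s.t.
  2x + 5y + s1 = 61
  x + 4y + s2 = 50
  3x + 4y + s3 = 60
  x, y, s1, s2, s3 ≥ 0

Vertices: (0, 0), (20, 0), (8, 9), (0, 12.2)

Evaluate the objective at each vertex of the feasible region:
  z(0, 0) = 0
  z(20, 0) = -160
  z(8, 9) = -181  ←
  z(0, 12.2) = -158.6
The minimum is at x = 8, y = 9.

(8, 9)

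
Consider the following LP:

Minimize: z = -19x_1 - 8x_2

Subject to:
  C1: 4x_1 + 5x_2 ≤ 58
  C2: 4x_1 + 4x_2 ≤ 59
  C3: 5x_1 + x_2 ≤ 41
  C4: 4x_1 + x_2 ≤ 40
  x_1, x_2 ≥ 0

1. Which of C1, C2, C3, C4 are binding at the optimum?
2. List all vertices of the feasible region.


1. C1, C3
2. (0, 0), (8.2, 0), (7, 6), (0, 11.6)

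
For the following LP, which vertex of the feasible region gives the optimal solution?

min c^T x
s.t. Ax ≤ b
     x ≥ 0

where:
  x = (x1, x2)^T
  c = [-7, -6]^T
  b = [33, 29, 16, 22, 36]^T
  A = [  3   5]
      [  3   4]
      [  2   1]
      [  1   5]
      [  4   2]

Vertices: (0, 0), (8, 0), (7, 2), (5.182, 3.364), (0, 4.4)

Evaluate the objective at each vertex of the feasible region:
  z(0, 0) = 0
  z(8, 0) = -56
  z(7, 2) = -61  ←
  z(5.182, 3.364) = -56.45
  z(0, 4.4) = -26.4
The minimum is at x1 = 7, x2 = 2.

(7, 2)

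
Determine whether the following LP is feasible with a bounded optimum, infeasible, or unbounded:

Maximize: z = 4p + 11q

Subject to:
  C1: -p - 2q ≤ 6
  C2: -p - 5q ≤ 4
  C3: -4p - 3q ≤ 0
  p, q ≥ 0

Unbounded (objective can increase without bound)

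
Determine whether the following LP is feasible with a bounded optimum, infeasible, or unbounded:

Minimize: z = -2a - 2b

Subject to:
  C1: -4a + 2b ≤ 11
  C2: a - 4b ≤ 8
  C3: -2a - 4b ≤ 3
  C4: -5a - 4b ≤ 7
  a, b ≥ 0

Unbounded (objective can decrease without bound)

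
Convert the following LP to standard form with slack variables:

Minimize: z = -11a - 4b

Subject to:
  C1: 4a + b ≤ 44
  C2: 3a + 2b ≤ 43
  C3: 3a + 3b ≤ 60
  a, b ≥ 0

min z = -11a - 4b

s.t.
  4a + b + s1 = 44
  3a + 2b + s2 = 43
  3a + 3b + s3 = 60
  a, b, s1, s2, s3 ≥ 0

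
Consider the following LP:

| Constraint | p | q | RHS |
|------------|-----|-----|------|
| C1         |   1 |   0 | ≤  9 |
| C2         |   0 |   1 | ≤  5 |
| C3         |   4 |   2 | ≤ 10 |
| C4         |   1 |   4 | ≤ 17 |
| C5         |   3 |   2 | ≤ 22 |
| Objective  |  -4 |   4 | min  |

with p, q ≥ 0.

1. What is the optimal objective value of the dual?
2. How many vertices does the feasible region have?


1. -10
2. 4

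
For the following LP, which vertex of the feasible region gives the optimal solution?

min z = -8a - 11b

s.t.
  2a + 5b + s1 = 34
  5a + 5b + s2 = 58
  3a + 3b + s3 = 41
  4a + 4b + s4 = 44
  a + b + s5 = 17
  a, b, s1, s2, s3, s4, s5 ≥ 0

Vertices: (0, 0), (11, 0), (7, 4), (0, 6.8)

Evaluate the objective at each vertex of the feasible region:
  z(0, 0) = 0
  z(11, 0) = -88
  z(7, 4) = -100  ←
  z(0, 6.8) = -74.8
The minimum is at a = 7, b = 4.

(7, 4)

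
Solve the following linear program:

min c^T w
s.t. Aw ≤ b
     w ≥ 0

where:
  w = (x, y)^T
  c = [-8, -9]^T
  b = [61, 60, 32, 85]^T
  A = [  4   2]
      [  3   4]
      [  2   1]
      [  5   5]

Evaluate the objective at each vertex of the feasible region:
  z(0, 0) = 0
  z(15.25, 0) = -122
  z(13.5, 3.5) = -139.5
  z(8, 9) = -145  ←
  z(0, 15) = -135
The minimum is at x = 8, y = 9.

x = 8, y = 9, z = -145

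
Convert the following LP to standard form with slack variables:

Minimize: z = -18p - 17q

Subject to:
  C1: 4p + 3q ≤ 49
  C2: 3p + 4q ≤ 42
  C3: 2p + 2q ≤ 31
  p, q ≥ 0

min z = -18p - 17q

s.t.
  4p + 3q + s1 = 49
  3p + 4q + s2 = 42
  2p + 2q + s3 = 31
  p, q, s1, s2, s3 ≥ 0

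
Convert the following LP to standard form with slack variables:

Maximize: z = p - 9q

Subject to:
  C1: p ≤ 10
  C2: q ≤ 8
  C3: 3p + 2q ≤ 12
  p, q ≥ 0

max z = p - 9q

s.t.
  p + s1 = 10
  q + s2 = 8
  3p + 2q + s3 = 12
  p, q, s1, s2, s3 ≥ 0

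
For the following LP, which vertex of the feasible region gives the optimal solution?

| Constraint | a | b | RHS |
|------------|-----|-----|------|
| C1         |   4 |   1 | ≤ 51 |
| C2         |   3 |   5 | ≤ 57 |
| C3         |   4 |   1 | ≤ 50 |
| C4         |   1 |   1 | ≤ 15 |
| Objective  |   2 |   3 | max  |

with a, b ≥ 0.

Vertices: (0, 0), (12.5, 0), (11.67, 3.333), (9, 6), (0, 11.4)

Evaluate the objective at each vertex of the feasible region:
  z(0, 0) = 0
  z(12.5, 0) = 25
  z(11.67, 3.333) = 33.33
  z(9, 6) = 36  ←
  z(0, 11.4) = 34.2
The maximum is at a = 9, b = 6.

(9, 6)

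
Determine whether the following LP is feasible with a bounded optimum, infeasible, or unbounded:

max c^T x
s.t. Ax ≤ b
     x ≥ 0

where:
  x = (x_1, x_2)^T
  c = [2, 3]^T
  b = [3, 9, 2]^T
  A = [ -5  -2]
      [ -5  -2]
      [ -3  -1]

Unbounded (objective can increase without bound)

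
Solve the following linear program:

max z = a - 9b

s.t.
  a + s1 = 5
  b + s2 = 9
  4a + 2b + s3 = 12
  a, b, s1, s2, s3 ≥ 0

Evaluate the objective at each vertex of the feasible region:
  z(0, 0) = 0
  z(3, 0) = 3  ←
  z(0, 6) = -54
The maximum is at a = 3, b = 0.

a = 3, b = 0, z = 3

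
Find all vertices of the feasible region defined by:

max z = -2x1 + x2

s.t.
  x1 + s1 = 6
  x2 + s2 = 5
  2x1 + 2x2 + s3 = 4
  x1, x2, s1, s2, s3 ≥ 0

(0, 0), (2, 0), (0, 2)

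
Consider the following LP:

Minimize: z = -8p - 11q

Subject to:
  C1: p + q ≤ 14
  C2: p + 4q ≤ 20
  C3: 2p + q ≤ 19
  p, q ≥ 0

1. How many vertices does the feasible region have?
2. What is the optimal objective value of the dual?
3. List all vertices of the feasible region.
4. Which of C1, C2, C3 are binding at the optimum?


1. 4
2. -97
3. (0, 0), (9.5, 0), (8, 3), (0, 5)
4. C2, C3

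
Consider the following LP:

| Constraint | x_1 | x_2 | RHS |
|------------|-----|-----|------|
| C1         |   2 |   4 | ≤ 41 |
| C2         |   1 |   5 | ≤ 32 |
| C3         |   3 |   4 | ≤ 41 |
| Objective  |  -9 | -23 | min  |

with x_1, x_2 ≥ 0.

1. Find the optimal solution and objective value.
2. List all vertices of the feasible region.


1. x_1 = 7, x_2 = 5, z = -178
2. (0, 0), (13.67, 0), (7, 5), (0, 6.4)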